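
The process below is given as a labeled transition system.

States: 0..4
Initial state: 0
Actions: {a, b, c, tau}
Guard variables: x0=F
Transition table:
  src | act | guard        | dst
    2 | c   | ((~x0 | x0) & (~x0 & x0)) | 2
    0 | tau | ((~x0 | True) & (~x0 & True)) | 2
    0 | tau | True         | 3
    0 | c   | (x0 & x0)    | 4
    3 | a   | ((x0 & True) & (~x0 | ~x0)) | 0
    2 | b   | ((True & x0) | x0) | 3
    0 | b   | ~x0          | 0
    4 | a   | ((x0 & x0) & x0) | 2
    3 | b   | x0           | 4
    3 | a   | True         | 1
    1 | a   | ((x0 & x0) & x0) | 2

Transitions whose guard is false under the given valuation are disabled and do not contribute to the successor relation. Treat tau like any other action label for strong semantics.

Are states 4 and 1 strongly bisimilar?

Answer: BISIMILAR

Trace:
Bisimulation quotient by refinement:
  π0 = {{0,1,2,3,4}}
  π1 = {{0},{1,2,4},{3}}
Fixed point at round 2; 3 class(es).
[4]={1,2,4}  [1]={1,2,4}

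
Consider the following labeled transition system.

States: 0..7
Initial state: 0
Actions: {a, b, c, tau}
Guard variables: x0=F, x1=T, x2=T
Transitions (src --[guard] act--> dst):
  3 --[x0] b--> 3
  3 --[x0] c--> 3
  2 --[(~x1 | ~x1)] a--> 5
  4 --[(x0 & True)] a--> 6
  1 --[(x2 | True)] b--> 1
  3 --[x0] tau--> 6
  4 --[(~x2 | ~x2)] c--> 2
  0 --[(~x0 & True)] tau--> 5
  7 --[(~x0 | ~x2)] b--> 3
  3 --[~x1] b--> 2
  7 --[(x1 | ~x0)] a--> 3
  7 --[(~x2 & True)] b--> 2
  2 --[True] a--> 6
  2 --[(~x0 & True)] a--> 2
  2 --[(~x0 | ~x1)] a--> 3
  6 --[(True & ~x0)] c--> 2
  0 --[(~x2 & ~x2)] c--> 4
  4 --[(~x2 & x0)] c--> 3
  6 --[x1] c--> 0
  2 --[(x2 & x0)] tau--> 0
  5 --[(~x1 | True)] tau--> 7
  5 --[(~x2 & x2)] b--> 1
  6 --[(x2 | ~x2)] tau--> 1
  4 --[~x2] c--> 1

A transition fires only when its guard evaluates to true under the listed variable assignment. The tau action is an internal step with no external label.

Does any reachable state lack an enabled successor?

Reach set: {0,3,5,7}
  0: tau→5  [1 out]
  3: ∅  [no exit]
  5: tau→7  [1 out]
  7: a→3  b→3  [2 out]
Path to 3: tau·tau·b

Answer: DEADLOCK at state 3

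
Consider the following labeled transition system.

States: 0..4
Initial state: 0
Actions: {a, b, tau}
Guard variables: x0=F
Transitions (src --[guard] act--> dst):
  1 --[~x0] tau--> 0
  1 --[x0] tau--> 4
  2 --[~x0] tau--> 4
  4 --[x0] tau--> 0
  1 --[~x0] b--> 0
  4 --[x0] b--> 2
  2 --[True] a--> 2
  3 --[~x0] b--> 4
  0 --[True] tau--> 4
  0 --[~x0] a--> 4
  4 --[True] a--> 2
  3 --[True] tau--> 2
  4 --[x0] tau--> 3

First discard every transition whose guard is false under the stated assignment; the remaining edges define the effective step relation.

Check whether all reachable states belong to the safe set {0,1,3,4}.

Allowed set {0,1,3,4}
R = {0,2,4}
  0: ✓
  2: VIOLATES
  4: ✓
counterexample path to 2: tau·a

Answer: INVARIANT VIOLATED at state 2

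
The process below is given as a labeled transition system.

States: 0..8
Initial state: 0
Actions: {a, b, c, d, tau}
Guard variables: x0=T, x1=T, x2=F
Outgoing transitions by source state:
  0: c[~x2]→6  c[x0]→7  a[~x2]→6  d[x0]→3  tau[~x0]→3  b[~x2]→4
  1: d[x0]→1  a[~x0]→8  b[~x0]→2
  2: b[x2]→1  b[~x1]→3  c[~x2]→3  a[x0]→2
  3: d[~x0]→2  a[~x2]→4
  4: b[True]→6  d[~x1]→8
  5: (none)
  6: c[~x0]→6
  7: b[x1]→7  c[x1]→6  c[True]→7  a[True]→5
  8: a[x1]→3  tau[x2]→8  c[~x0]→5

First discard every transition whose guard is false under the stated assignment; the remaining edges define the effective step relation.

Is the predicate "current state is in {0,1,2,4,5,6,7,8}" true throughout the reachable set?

Answer: INVARIANT VIOLATED at state 3

Working:
Allowed set {0,1,2,4,5,6,7,8}
Reachable = {0,3,4,5,6,7}
  0: ok
  3: ✗ unsafe
  4: ok
  5: ok
  6: ok
  7: ok
reach 3 via d — violates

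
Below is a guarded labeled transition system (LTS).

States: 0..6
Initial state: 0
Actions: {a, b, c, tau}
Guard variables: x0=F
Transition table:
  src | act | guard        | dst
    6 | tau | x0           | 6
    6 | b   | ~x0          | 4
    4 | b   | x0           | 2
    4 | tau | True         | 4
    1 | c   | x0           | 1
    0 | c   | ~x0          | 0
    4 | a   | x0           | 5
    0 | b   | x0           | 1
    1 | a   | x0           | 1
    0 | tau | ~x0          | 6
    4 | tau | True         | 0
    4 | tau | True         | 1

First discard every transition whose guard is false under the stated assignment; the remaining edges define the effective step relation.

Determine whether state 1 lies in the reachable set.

Answer: REACHABLE

Working:
Guard filter leaves 6 enabled edge(s).
depth 0: {0}
depth 1: {6}  cumulative {0,6}
depth 2: {4}  cumulative {0,4,6}
depth 3: {1}  cumulative {0,1,4,6}
R = {0,1,4,6}
witness 1: tau·b·tau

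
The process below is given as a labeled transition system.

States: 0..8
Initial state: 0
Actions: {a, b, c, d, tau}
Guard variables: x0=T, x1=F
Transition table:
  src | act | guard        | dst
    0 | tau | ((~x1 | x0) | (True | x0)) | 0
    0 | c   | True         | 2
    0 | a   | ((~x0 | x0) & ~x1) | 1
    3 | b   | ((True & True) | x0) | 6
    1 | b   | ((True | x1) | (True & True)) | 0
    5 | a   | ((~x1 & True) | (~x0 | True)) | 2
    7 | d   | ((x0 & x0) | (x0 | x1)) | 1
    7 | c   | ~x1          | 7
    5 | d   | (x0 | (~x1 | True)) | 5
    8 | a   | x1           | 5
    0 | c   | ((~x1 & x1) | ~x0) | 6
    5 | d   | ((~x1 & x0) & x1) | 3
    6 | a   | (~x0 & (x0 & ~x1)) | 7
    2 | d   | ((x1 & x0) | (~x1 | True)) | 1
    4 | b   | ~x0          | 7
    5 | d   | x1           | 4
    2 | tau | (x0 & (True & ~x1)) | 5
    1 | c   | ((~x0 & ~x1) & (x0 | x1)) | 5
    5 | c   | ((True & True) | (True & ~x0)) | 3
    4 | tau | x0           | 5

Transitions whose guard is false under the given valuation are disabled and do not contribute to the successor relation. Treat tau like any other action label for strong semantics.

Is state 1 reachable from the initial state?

Answer: REACHABLE

Working:
After dropping false guards: 13 live edges.
depth 0: {0}
depth 1: {1,2}  cumulative {0,1,2}
depth 2: {5}  cumulative {0,1,2,5}
depth 3: {3}  cumulative {0,1,2,3,5}
depth 4: {6}  cumulative {0,1,2,3,5,6}
Reachable = {0,1,2,3,5,6}
witness 1: a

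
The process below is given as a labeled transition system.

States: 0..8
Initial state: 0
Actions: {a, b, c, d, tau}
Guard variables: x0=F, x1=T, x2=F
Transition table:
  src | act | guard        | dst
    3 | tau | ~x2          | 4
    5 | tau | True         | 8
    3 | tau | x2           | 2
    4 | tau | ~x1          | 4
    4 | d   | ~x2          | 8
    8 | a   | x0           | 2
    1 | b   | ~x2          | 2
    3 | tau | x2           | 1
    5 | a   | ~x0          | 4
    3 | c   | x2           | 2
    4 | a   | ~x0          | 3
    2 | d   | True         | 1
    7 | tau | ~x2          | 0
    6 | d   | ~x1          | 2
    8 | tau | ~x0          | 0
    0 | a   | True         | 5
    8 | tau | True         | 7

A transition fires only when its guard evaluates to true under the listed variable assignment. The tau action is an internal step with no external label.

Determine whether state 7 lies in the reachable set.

Answer: REACHABLE

Working:
After dropping false guards: 11 live edges.
depth 0: {0}
depth 1: {5}  cumulative {0,5}
depth 2: {4,8}  cumulative {0,4,5,8}
depth 3: {3,7}  cumulative {0,3,4,5,7,8}
Reach set: {0,3,4,5,7,8}
Path to 7: a·tau·tau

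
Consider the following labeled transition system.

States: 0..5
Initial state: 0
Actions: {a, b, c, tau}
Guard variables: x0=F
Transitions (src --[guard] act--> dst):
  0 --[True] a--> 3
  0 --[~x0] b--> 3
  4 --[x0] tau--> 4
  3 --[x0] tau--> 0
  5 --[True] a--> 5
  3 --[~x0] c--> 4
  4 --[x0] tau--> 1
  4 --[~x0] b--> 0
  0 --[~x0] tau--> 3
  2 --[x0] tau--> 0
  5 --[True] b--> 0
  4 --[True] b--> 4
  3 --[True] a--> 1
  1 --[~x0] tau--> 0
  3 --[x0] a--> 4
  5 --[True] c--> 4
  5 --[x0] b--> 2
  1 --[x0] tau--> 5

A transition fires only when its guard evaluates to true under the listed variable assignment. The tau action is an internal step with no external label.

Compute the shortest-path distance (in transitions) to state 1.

BFS to 1:
  L0 = {0}
  L1 = {3}
  L2 = {1,4}
first hit 1 at d=2 via a·a

Answer: 2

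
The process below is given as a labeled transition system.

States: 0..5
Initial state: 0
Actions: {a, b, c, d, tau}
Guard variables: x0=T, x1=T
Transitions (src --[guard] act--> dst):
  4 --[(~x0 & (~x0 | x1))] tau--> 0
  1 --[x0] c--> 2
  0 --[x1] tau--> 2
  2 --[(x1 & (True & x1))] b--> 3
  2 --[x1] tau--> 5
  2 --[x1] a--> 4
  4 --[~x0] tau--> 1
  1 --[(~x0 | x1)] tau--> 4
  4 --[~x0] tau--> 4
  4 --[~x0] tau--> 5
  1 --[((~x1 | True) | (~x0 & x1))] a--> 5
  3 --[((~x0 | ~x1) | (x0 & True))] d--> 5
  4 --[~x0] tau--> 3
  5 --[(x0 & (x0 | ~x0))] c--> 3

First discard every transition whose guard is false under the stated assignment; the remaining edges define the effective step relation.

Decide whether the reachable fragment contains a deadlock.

Reach set: {0,2,3,4,5}
  0: tau→2  [deg 1]
  2: a→4  b→3  tau→5  [deg 3]
  3: d→5  [deg 1]
  4: ∅  [STUCK]
  5: c→3  [deg 1]
trace reaching 4: tau·a

Answer: DEADLOCK at state 4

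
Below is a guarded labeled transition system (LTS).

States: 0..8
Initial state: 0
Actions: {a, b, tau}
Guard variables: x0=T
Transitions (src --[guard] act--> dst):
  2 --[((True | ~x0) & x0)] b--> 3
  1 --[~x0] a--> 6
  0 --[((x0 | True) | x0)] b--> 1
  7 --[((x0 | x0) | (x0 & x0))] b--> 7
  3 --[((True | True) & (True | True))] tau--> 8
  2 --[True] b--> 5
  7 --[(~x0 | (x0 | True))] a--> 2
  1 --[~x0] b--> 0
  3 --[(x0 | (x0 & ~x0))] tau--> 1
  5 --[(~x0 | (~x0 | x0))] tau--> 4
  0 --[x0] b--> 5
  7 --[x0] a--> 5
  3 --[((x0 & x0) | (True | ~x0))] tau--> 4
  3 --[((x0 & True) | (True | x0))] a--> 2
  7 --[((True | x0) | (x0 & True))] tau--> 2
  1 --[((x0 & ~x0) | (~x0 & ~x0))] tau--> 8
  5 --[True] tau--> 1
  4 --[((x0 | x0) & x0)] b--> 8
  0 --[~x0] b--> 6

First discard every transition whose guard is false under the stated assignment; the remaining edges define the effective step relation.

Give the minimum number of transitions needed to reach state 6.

Answer: UNREACHABLE

Trace:
BFS to 6:
  L0 = {0}
  L1 = {1,5}
  L2 = {4}
  L3 = {8}
6 never appears.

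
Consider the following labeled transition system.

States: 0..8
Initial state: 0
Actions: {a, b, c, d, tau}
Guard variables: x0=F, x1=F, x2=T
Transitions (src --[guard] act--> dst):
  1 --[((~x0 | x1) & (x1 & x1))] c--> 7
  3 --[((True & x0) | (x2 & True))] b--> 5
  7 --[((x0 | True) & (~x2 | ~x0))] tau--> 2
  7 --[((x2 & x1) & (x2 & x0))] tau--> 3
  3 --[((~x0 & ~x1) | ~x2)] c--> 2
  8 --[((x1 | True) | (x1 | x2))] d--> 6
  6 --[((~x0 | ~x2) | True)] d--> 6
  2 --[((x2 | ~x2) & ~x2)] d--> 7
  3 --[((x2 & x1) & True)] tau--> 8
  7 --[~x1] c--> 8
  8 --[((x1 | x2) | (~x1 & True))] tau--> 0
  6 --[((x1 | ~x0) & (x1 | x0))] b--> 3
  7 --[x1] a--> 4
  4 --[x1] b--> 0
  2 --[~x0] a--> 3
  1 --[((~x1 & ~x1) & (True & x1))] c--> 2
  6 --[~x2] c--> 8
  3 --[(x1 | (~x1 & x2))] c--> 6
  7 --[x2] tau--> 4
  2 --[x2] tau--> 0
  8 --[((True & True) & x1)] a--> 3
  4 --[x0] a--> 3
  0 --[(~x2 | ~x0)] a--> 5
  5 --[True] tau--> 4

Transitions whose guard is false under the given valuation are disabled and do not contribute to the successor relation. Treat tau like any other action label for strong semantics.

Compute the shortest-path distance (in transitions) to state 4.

Answer: 2

Analysis:
BFS to 4:
  Layer 0: {0}
  Layer 1: {5}
  Layer 2: {4}
first hit 4 at d=2 via a·tau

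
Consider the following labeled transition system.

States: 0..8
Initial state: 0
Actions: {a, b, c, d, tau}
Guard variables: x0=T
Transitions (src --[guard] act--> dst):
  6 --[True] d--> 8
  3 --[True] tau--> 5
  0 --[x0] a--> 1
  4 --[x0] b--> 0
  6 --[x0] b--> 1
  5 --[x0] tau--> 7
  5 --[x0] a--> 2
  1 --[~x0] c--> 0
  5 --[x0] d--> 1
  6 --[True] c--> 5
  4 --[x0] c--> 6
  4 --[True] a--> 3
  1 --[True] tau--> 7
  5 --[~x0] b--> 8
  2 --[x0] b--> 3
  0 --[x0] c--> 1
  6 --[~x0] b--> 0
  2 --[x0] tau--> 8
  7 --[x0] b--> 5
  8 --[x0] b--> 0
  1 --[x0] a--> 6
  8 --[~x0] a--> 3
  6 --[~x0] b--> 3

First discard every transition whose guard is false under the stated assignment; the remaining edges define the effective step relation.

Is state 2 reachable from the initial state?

Answer: REACHABLE

Analysis:
Guard filter leaves 18 enabled edge(s).
Layer 0: {0}
Layer 1: {1}  total {0,1}
Layer 2: {6,7}  total {0,1,6,7}
Layer 3: {5,8}  total {0,1,5,6,7,8}
Layer 4: {2}  total {0,1,2,5,6,7,8}
Layer 5: {3}  total {0,1,2,3,5,6,7,8}
R = {0,1,2,3,5,6,7,8}
witness 2: a·tau·b·a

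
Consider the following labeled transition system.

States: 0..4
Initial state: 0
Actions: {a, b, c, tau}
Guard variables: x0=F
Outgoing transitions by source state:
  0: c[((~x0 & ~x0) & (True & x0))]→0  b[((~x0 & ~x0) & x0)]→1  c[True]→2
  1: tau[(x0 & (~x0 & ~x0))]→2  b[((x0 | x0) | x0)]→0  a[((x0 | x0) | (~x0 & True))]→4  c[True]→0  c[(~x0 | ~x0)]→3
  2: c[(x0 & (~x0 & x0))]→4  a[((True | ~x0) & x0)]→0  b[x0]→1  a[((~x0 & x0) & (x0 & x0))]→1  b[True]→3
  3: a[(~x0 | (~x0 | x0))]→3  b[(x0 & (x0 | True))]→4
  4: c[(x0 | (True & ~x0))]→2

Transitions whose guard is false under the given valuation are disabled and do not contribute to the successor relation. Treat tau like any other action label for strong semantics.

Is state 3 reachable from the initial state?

7 transition(s) survive guard evaluation.
Layer 0: {0}
Layer 1: {2}  total {0,2}
Layer 2: {3}  total {0,2,3}
Reach set: {0,2,3}
trace reaching 3: c·b

Answer: REACHABLE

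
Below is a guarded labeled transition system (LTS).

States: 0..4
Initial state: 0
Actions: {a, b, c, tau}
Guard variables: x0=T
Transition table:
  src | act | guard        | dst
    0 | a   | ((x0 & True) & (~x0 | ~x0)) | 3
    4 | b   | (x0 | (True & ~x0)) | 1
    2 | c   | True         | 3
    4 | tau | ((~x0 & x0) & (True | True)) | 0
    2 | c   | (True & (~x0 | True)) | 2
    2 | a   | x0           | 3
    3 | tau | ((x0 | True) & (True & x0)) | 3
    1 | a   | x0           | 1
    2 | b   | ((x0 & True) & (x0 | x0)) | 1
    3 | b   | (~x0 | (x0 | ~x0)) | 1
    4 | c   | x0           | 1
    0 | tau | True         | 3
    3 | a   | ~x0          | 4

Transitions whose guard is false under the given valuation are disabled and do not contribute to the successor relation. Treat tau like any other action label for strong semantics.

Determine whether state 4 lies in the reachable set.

Answer: UNREACHABLE

Trace:
10 transition(s) survive guard evaluation.
depth 0: {0}
depth 1: {3}  cumulative {0,3}
depth 2: {1}  cumulative {0,1,3}
Reachable = {0,1,3}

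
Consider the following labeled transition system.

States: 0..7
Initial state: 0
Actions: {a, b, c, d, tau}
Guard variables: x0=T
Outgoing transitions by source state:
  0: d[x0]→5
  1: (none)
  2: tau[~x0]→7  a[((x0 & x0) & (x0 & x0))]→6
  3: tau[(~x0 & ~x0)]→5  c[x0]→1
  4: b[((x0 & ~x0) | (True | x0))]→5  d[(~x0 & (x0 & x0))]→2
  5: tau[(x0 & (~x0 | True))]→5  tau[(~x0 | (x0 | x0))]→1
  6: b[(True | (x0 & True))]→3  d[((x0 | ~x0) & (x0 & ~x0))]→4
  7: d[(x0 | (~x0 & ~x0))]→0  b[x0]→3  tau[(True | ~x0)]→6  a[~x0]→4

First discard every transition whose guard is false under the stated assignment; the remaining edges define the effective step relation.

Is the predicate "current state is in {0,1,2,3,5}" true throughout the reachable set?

Answer: INVARIANT HOLDS

Analysis:
Safe = {0,1,2,3,5}
R = {0,1,5}
  0: ✓
  1: ✓
  5: ✓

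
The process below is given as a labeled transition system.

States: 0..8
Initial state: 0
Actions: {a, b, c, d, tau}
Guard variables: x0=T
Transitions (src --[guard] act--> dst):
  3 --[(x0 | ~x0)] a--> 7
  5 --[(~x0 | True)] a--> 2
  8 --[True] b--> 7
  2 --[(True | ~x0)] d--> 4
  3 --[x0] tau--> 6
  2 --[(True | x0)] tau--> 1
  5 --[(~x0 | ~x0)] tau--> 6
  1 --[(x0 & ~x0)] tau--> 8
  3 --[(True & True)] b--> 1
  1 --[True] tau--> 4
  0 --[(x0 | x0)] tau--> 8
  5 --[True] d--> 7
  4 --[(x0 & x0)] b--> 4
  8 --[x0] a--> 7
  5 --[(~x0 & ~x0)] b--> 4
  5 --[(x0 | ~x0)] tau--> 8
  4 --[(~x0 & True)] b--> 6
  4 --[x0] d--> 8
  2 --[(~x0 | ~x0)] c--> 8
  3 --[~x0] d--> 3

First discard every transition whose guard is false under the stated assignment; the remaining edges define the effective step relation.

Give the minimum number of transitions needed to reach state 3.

BFS to 3:
  L0 = {0}
  L1 = {8}
  L2 = {7}
3 never appears.

Answer: UNREACHABLE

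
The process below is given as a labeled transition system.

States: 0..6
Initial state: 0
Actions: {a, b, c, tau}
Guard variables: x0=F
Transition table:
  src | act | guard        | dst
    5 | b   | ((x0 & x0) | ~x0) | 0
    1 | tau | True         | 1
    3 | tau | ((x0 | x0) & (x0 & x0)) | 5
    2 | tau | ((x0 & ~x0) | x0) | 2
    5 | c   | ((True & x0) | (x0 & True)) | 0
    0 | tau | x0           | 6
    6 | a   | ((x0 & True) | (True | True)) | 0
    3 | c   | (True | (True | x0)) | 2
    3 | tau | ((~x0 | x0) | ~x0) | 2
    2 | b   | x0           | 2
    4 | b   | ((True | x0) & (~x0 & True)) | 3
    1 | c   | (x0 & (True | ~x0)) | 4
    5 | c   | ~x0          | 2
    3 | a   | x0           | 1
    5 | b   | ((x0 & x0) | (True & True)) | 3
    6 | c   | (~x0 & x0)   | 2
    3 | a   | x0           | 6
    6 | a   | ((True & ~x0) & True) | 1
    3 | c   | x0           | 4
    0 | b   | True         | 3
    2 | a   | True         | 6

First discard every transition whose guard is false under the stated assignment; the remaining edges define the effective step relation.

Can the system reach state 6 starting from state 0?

Answer: REACHABLE

Working:
Guard filter leaves 11 enabled edge(s).
L0 = {0}
L1 = {3}  now seen {0,3}
L2 = {2}  now seen {0,2,3}
L3 = {6}  now seen {0,2,3,6}
L4 = {1}  now seen {0,1,2,3,6}
Reachable = {0,1,2,3,6}
trace reaching 6: b·c·a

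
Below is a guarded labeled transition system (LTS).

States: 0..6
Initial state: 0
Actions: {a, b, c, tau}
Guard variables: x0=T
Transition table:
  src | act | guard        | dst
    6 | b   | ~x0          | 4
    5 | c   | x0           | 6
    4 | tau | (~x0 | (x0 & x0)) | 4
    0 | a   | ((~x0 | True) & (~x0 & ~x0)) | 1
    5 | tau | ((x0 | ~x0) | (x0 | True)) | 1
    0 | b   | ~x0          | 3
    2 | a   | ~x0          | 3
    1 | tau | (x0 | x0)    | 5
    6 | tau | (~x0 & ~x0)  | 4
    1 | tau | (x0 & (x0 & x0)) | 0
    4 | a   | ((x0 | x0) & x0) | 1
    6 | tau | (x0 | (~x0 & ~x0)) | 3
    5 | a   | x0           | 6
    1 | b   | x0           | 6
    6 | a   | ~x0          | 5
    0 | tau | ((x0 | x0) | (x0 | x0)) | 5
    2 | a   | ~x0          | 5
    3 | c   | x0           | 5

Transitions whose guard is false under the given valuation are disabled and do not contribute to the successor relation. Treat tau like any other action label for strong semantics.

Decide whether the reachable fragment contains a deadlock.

Reachable = {0,1,3,5,6}
  0: tau→5  [1 exit(s)]
  1: b→6  tau→0  tau→5  [3 exit(s)]
  3: c→5  [1 exit(s)]
  5: a→6  c→6  tau→1  [3 exit(s)]
  6: tau→3  [1 exit(s)]

Answer: DEADLOCK-FREE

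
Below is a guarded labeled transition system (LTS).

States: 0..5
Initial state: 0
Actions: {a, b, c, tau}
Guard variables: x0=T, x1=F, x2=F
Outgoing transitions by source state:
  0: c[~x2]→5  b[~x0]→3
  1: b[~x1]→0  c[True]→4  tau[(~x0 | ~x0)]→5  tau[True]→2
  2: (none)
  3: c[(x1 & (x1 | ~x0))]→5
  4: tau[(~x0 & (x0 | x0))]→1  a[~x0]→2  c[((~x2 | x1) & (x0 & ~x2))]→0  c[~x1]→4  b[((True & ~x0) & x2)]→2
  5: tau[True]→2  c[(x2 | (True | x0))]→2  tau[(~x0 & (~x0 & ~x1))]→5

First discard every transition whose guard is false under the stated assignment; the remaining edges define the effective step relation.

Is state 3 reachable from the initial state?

Answer: UNREACHABLE

Working:
Guard filter leaves 8 enabled edge(s).
depth 0: {0}
depth 1: {5}  total {0,5}
depth 2: {2}  total {0,2,5}
Reachable = {0,2,5}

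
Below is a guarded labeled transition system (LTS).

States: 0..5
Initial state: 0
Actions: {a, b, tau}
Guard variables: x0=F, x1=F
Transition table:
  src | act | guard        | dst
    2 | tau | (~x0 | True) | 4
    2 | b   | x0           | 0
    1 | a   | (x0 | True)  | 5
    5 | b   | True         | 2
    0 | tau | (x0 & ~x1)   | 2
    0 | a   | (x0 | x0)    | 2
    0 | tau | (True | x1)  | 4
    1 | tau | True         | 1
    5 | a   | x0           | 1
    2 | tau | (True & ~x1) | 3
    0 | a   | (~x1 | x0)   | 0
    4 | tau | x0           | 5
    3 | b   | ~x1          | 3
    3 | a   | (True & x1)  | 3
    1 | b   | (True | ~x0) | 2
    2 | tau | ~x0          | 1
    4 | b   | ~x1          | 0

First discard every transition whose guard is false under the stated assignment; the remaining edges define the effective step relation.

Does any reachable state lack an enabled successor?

Answer: DEADLOCK-FREE

Trace:
Reachable = {0,4}
  0: a→0  tau→4  [deg 2]
  4: b→0  [deg 1]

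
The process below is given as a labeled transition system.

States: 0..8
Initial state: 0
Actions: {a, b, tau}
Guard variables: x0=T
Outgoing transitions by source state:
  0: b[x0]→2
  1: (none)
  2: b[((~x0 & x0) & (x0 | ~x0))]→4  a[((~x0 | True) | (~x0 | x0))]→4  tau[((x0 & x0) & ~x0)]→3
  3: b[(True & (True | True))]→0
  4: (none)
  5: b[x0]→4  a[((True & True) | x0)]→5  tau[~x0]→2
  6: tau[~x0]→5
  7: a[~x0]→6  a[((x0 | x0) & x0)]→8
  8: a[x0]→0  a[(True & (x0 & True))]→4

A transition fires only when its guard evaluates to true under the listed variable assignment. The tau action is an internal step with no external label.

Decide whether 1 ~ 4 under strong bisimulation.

Bisimulation quotient by refinement:
  P[0] = {{0,1,2,3,4,5,6,7,8}}
  P[1] = {{0,3},{1,4,6},{2,7,8},{5}}
  P[2] = {{0},{1,4,6},{2},{3},{5},{7},{8}}
7 equivalence class(es) (converged in 3)
class of 1: {1,4,6}; class of 4: {1,4,6}

Answer: BISIMILAR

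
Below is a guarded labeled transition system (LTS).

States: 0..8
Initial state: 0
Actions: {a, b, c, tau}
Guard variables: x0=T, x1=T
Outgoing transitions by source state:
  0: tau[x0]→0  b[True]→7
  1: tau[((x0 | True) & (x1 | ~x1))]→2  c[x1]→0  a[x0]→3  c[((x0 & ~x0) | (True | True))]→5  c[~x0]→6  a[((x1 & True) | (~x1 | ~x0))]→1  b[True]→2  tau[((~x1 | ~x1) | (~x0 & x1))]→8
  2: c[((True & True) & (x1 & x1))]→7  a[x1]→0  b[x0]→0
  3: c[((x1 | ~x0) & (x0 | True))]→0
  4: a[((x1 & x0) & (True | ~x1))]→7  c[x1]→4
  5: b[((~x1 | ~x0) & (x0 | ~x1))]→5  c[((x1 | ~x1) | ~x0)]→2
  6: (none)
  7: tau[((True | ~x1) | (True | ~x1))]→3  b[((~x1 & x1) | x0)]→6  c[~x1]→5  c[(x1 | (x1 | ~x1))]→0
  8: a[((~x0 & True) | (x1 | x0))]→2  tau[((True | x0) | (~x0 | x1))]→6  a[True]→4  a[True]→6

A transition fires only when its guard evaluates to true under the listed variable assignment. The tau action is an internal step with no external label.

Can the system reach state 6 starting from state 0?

Guard filter leaves 22 enabled edge(s).
depth 0: {0}
depth 1: {7}  total {0,7}
depth 2: {3,6}  total {0,3,6,7}
R = {0,3,6,7}
Path to 6: b·b

Answer: REACHABLE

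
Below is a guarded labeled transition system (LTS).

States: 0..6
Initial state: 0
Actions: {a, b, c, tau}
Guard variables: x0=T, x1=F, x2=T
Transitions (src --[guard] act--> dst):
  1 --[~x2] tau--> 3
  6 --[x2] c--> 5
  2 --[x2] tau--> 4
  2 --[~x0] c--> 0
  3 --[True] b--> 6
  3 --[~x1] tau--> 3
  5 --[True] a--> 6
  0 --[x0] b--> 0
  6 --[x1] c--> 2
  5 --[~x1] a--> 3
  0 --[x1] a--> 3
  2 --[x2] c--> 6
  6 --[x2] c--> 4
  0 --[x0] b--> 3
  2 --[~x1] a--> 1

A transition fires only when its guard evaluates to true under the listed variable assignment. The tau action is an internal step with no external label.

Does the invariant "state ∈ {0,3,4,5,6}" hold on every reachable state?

Answer: INVARIANT HOLDS

Working:
Safe = {0,3,4,5,6}
R = {0,3,4,5,6}
  0: ok
  3: ok
  4: ok
  5: ok
  6: ok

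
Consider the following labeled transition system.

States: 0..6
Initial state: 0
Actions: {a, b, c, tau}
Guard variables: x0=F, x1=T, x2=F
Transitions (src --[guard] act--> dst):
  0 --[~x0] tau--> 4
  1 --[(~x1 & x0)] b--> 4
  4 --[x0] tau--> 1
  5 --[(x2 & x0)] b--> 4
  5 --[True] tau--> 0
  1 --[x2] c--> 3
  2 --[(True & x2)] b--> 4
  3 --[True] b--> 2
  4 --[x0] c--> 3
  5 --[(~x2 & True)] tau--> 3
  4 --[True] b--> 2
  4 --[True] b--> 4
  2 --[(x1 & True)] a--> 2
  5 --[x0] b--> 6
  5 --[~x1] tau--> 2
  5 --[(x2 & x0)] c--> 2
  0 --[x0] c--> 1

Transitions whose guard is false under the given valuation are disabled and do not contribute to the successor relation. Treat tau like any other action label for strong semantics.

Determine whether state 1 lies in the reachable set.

After dropping false guards: 7 live edges.
depth 0: {0}
depth 1: {4}  cumulative {0,4}
depth 2: {2}  cumulative {0,2,4}
Reachable = {0,2,4}

Answer: UNREACHABLE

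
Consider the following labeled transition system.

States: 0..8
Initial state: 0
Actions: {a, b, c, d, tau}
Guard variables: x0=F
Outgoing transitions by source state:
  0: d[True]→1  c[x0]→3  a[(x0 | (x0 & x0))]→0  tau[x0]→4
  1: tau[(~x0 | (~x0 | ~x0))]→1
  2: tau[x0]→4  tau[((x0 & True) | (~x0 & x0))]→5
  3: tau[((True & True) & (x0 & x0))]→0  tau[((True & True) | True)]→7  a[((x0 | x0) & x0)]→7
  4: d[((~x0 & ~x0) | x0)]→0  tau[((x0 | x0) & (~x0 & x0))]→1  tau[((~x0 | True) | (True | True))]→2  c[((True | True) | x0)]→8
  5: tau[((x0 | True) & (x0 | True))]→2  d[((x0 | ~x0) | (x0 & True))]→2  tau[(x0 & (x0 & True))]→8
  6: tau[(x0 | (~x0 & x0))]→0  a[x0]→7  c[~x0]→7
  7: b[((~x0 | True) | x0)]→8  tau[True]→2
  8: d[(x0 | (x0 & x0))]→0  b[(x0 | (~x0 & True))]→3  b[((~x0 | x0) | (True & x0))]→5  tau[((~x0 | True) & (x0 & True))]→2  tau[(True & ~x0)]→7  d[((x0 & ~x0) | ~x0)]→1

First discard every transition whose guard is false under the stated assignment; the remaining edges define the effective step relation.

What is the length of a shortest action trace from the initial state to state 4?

Answer: UNREACHABLE

Analysis:
Breadth-first toward 4:
  L0 = {0}
  L1 = {1}
4 never appears.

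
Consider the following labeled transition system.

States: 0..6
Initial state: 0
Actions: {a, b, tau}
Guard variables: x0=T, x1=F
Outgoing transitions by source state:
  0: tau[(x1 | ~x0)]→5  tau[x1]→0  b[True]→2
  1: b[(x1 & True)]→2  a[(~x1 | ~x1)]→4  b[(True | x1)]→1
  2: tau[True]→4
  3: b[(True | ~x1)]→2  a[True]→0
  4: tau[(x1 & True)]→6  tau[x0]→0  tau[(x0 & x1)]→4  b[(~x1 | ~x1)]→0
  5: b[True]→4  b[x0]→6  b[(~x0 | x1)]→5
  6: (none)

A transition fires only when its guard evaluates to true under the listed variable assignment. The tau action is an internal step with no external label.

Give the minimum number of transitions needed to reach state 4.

BFS to 4:
  depth 0: {0}
  depth 1: {2}
  depth 2: {4}
depth(4)=2, e.g. b·tau

Answer: 2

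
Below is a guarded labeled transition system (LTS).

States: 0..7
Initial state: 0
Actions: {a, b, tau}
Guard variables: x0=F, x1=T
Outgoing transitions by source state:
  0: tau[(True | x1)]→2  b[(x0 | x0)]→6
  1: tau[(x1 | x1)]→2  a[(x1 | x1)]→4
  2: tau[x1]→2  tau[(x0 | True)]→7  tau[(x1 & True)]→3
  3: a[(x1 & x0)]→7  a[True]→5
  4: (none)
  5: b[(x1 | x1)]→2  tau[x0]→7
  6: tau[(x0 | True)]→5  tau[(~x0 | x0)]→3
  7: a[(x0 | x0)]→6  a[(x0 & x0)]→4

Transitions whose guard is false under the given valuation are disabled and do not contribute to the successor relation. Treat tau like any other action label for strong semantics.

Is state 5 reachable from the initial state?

Answer: REACHABLE

Analysis:
10 transition(s) survive guard evaluation.
Layer 0: {0}
Layer 1: {2}  now seen {0,2}
Layer 2: {3,7}  now seen {0,2,3,7}
Layer 3: {5}  now seen {0,2,3,5,7}
Reach set: {0,2,3,5,7}
Path to 5: tau·tau·a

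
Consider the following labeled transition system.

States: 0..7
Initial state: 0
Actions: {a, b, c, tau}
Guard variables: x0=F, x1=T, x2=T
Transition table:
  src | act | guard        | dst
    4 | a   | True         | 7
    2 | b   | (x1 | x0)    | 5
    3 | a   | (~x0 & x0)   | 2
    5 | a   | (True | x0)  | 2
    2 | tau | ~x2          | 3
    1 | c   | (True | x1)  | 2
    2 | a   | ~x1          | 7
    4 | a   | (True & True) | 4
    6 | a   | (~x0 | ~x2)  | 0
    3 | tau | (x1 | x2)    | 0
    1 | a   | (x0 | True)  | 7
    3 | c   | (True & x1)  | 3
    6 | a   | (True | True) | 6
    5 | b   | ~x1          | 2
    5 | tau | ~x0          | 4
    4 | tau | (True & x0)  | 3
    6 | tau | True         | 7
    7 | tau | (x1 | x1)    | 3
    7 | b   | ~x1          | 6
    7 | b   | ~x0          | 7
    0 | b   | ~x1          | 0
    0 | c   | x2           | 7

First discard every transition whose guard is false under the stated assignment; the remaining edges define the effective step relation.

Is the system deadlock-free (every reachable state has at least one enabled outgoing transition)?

Answer: DEADLOCK-FREE

Working:
Reachable = {0,3,7}
  0: c→7  [1 exit(s)]
  3: c→3  tau→0  [2 exit(s)]
  7: b→7  tau→3  [2 exit(s)]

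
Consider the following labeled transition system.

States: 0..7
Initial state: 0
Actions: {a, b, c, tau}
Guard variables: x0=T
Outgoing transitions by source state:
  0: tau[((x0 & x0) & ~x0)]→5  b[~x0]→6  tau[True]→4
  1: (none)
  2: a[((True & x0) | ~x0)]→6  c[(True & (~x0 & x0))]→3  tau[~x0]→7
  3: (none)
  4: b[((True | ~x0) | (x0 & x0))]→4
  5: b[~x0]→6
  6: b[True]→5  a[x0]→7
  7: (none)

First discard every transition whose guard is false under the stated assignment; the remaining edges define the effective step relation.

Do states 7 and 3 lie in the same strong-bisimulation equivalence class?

Answer: BISIMILAR

Trace:
Refine partition for ~:
  P[0] = {{0,1,2,3,4,5,6,7}}
  P[1] = {{0},{1,3,5,7},{2},{4},{6}}
Fixed point at round 2; 5 class(es).
[7]={1,3,5,7}  [3]={1,3,5,7}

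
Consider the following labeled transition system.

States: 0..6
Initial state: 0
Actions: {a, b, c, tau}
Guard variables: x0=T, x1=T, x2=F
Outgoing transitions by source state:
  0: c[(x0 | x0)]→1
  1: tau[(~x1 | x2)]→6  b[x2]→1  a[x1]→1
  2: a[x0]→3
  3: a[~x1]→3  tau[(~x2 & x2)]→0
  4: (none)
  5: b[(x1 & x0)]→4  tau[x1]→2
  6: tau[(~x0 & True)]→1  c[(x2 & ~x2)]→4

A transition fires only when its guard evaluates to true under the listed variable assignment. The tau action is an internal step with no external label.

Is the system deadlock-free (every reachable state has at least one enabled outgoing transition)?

Reach set: {0,1}
  0: c→1  [1 exit(s)]
  1: a→1  [1 exit(s)]

Answer: DEADLOCK-FREE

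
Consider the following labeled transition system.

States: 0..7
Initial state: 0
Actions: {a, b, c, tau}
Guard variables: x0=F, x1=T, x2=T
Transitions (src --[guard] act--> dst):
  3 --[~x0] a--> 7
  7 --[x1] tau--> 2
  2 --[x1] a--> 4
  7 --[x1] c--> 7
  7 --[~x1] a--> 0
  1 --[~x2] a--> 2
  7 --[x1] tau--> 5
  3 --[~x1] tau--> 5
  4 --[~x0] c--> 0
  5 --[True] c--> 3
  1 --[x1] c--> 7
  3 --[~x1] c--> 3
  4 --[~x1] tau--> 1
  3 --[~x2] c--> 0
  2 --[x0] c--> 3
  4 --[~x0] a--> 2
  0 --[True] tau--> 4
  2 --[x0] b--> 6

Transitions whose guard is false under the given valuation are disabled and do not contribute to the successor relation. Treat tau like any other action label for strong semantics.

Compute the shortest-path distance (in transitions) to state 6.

Breadth-first toward 6:
  depth 0: {0}
  depth 1: {4}
  depth 2: {2}
6 never appears.

Answer: UNREACHABLE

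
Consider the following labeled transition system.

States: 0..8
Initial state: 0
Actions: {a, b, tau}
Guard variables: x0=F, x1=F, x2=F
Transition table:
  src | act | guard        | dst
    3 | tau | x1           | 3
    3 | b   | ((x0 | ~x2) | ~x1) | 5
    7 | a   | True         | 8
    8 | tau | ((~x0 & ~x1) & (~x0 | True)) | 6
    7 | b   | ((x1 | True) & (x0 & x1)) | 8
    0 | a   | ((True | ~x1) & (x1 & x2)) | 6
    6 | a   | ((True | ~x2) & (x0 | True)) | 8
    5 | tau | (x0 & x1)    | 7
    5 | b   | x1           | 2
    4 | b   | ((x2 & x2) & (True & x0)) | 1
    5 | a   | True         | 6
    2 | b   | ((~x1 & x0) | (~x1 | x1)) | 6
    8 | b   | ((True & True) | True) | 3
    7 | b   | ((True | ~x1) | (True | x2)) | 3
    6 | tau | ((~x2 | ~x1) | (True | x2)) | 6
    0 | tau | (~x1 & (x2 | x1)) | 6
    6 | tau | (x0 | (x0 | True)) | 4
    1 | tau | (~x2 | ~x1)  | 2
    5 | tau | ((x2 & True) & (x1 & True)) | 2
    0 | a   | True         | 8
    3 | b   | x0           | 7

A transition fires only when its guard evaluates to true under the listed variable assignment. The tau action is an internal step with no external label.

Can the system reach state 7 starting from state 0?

Guard filter leaves 12 enabled edge(s).
depth 0: {0}
depth 1: {8}  now seen {0,8}
depth 2: {3,6}  now seen {0,3,6,8}
depth 3: {4,5}  now seen {0,3,4,5,6,8}
Reachable = {0,3,4,5,6,8}

Answer: UNREACHABLE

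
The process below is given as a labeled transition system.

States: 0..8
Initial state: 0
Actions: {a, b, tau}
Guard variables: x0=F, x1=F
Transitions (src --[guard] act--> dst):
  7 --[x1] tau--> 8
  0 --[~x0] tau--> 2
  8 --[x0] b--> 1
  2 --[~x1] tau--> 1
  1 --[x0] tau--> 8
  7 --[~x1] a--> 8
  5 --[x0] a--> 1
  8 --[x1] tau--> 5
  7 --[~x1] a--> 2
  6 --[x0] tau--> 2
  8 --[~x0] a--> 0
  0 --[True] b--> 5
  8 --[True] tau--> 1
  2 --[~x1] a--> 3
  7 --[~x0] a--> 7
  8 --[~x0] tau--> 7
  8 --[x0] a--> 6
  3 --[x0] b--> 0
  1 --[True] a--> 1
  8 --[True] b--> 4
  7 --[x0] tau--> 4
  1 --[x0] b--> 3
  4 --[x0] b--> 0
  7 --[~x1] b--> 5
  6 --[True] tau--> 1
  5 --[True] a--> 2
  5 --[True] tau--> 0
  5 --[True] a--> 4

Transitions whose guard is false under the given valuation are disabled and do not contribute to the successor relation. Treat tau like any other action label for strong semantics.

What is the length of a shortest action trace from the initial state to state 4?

Answer: 2

Analysis:
Layered search for 4:
  L0 = {0}
  L1 = {2,5}
  L2 = {1,3,4}
depth(4)=2, e.g. b·a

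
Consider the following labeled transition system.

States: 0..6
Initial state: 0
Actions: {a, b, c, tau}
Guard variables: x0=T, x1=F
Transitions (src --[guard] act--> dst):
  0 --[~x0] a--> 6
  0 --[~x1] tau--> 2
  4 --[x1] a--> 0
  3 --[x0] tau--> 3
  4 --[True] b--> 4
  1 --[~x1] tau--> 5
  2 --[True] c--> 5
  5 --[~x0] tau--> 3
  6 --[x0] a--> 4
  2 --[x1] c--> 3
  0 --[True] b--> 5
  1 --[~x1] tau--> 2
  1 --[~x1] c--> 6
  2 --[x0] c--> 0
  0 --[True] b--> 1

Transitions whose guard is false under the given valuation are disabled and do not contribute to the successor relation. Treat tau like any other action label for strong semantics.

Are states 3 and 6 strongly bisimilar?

Refine partition for ~:
  π0 = {{0,1,2,3,4,5,6}}
  π1 = {{0},{1},{2},{3},{4},{5},{6}}
7 equivalence class(es) (converged in 2)
3∈{3}, 6∈{6}

Answer: NOT BISIMILAR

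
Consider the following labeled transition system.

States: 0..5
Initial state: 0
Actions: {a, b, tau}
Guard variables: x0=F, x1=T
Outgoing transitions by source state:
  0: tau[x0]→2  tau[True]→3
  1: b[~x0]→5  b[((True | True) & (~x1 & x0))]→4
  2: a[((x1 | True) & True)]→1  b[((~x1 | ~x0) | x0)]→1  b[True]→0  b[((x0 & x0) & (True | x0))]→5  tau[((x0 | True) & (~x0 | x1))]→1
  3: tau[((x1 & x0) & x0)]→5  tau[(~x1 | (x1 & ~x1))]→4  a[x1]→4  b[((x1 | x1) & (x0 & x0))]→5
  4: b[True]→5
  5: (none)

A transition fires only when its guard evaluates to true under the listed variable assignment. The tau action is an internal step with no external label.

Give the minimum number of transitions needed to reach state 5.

Answer: 3

Trace:
Breadth-first toward 5:
  Layer 0: {0}
  Layer 1: {3}
  Layer 2: {4}
  Layer 3: {5}
5 enters at depth 3; path tau·a·b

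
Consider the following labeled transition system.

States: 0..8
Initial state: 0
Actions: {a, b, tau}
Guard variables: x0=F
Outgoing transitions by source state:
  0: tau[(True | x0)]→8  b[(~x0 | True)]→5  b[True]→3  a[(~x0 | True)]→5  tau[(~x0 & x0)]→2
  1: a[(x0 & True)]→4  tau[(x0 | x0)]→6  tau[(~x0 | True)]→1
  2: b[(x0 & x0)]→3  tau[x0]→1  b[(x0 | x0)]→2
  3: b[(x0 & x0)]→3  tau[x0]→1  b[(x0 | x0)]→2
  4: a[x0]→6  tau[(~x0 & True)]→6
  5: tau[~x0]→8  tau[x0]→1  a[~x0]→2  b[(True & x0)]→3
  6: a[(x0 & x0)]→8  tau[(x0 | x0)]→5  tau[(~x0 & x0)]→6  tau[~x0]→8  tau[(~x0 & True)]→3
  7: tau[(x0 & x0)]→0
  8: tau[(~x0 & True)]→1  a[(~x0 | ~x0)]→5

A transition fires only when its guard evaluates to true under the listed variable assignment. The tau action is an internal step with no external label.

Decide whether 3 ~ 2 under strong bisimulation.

Bisimulation quotient by refinement:
  round 0: {{0,1,2,3,4,5,6,7,8}}
  round 1: {{0},{1,4,6},{2,3,7},{5,8}}
  round 2: {{0},{1,4},{2,3,7},{5},{6},{8}}
  round 3: {{0},{1},{2,3,7},{4},{5},{6},{8}}
Fixed point at round 4; 7 class(es).
[3]={2,3,7}  [2]={2,3,7}

Answer: BISIMILAR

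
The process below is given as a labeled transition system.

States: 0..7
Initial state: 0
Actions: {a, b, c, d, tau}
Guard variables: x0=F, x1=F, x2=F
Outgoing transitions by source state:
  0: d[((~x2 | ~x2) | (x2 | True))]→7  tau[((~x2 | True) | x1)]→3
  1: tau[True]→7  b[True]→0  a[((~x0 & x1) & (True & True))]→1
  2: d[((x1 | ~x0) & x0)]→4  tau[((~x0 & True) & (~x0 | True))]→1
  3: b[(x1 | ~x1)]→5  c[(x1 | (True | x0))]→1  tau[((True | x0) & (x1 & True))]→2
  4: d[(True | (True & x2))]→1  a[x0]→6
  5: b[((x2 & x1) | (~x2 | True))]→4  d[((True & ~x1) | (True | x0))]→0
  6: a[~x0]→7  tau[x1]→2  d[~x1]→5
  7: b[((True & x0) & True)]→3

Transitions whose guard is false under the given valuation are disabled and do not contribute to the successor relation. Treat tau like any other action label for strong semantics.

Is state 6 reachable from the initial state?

Answer: UNREACHABLE

Analysis:
12 transition(s) survive guard evaluation.
depth 0: {0}
depth 1: {3,7}  now seen {0,3,7}
depth 2: {1,5}  now seen {0,1,3,5,7}
depth 3: {4}  now seen {0,1,3,4,5,7}
Reachable = {0,1,3,4,5,7}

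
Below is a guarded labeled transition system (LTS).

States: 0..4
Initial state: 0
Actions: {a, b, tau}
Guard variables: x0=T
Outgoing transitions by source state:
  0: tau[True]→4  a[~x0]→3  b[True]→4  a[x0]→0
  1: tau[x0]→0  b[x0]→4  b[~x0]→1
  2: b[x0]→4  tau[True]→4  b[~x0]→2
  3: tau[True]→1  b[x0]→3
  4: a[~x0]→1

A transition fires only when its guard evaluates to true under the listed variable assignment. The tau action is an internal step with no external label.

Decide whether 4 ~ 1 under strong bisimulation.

Answer: NOT BISIMILAR

Working:
Refine partition for ~:
  P[0] = {{0,1,2,3,4}}
  P[1] = {{0},{1,2,3},{4}}
  P[2] = {{0},{1},{2},{3},{4}}
stable after 3 split(s): 5 block(s)
[4]={4}  [1]={1}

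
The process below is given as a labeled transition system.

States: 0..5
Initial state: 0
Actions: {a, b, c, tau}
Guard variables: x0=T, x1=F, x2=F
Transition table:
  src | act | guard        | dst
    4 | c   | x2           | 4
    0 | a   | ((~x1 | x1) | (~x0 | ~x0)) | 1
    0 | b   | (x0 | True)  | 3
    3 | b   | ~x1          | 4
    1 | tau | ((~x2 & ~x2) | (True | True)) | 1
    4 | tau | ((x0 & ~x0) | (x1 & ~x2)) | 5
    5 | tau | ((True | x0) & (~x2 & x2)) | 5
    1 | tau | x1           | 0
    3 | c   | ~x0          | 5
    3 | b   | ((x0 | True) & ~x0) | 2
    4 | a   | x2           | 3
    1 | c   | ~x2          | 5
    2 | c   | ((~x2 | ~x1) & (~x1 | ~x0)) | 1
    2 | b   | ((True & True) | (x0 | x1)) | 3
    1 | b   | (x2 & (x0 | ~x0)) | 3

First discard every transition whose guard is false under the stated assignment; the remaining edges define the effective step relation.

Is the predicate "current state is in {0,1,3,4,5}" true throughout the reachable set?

Answer: INVARIANT HOLDS

Trace:
Safe = {0,1,3,4,5}
Reach set: {0,1,3,4,5}
  0: ok
  1: ok
  3: ok
  4: ok
  5: ok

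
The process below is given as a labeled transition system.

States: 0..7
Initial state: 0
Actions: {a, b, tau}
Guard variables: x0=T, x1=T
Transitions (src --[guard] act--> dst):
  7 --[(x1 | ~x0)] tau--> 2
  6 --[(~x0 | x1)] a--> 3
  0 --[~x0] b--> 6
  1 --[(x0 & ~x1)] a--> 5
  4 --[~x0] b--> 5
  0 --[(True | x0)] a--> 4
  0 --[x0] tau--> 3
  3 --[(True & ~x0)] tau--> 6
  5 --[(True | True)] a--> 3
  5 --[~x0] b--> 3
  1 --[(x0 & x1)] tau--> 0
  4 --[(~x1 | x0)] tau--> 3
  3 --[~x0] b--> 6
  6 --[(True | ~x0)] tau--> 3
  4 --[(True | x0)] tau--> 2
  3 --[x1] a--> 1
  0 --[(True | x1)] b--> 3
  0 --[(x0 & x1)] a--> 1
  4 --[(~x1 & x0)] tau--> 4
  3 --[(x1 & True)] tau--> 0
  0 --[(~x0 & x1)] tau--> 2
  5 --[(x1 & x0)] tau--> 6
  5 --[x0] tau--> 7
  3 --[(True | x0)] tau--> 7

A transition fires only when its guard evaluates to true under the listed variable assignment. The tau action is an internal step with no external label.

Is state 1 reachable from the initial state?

After dropping false guards: 16 live edges.
L0 = {0}
L1 = {1,3,4}  now seen {0,1,3,4}
L2 = {2,7}  now seen {0,1,2,3,4,7}
Reach set: {0,1,2,3,4,7}
trace reaching 1: a

Answer: REACHABLE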